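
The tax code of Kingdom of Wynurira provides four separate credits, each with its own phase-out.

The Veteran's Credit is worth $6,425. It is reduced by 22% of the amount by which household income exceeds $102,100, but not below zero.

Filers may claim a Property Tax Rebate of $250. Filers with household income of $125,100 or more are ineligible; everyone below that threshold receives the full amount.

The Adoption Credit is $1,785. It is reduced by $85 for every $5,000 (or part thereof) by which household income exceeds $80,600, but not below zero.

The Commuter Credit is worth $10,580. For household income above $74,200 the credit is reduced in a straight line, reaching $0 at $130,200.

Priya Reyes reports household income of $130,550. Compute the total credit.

Veteran's Credit: 22% of the $28,450 excess over $102,100 is $6,259; credit = $6,425 − $6,259 = $166.
Property Tax Rebate: $130,550 meets or exceeds the $125,100 cutoff, so the credit is $0.
Adoption Credit: income exceeds $80,600 by $49,950, which is 10 full-or-partial $5,000 increments; reduction = 10 × $85 = $850, leaving $935.
Commuter Credit: $130,550 is at or above $130,200, so the credit is $0.
Total: $166 + $0 + $935 + $0 = $1,101.

$1,101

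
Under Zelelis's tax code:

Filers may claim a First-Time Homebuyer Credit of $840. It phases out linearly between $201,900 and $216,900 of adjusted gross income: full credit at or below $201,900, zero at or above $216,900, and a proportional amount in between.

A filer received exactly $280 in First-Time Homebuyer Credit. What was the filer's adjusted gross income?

$280 is 280/840 of the full $840, so 560/840 of the $15,000 range has been used: income = $201,900 + $15,000 × 560/840 = $211,900.

$211,900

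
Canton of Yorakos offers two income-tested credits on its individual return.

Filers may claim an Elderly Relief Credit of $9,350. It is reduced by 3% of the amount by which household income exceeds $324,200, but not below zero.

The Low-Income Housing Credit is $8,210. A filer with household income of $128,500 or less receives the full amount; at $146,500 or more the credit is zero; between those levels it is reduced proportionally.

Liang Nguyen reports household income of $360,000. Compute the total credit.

Elderly Relief Credit: 3% of the $35,800 excess over $324,200 is $1,074; credit = $9,350 − $1,074 = $8,276.
Low-Income Housing Credit: $360,000 is at or above $146,500, so the credit is $0.
Total: $8,276 + $0 = $8,276.

$8,276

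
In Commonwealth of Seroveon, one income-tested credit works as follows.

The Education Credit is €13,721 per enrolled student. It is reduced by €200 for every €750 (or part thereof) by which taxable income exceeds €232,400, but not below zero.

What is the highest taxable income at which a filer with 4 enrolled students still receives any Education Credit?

€437,900

Full credit = 4 × €13,721 = €54,884.
After 274 increments the reduction is 274 × €200 = €54,800, leaving €84; one more increment wipes it out. Increment 274 ends at excess 274 × €750 = €205,500, so the highest qualifying income is €232,400 + €205,500 = €437,900.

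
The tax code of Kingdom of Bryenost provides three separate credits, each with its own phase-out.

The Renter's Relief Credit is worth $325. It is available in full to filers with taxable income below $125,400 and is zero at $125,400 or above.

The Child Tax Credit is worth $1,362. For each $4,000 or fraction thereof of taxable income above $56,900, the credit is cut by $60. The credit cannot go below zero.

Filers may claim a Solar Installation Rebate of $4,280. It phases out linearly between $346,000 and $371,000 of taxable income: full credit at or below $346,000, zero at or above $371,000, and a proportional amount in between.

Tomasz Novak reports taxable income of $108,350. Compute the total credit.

$5,187

Renter's Relief Credit: $108,350 is below the $125,400 cutoff, so the full $325 applies.
Child Tax Credit: income exceeds $56,900 by $51,450, which is 13 full-or-partial $4,000 increments; reduction = 13 × $60 = $780, leaving $582.
Solar Installation Rebate: $108,350 is at or below the $346,000 threshold, so the full $4,280 applies.
Total: $325 + $582 + $4,280 = $5,187.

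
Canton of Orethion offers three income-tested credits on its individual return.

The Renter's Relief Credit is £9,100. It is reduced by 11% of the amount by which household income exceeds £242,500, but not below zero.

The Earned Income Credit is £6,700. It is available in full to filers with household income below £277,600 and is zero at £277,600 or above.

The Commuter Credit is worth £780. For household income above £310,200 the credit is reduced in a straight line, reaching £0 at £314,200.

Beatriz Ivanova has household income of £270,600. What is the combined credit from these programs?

Renter's Relief Credit: 11% of the £28,100 excess over £242,500 is £3,091; credit = £9,100 − £3,091 = £6,009.
Earned Income Credit: £270,600 is below the £277,600 cutoff, so the full £6,700 applies.
Commuter Credit: £270,600 is at or below the £310,200 threshold, so the full £780 applies.
Total: £6,009 + £6,700 + £780 = £13,489.

£13,489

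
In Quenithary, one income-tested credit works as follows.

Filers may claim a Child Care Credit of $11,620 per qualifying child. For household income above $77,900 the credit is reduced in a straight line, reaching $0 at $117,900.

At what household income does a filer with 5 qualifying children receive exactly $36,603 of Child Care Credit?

Full credit = 5 × $11,620 = $58,100.
$36,603 is 36,603/58,100 of the full $58,100, so 21,497/58,100 of the $40,000 range has been used: income = $77,900 + $40,000 × 21,497/58,100 = $92,700.

$92,700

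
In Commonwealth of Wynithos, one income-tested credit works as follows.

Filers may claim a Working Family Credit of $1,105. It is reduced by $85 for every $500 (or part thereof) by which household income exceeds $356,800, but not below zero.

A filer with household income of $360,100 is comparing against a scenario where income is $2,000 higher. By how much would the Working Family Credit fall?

At $360,100 — income exceeds $356,800 by $3,300, which is 7 full-or-partial $500 increments; reduction = 7 × $85 = $595, leaving $510.
At $362,100 — income exceeds $356,800 by $5,300, which is 11 full-or-partial $500 increments; reduction = 11 × $85 = $935, leaving $170.
Lost: $510 − $170 = $340.

$340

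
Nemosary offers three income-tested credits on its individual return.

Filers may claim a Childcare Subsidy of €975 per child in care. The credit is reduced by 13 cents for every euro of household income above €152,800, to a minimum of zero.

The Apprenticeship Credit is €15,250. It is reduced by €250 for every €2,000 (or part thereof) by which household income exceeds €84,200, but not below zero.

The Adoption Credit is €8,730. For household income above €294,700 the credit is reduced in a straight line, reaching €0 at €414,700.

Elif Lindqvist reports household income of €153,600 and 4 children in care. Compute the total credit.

Childcare Subsidy: base = 4 × €975 = €3,900. 13% of the €800 excess over €152,800 is €104; credit = €3,900 − €104 = €3,796.
Apprenticeship Credit: income exceeds €84,200 by €69,400, which is 35 full-or-partial €2,000 increments; reduction = 35 × €250 = €8,750, leaving €6,500.
Adoption Credit: €153,600 is at or below the €294,700 threshold, so the full €8,730 applies.
Total: €3,796 + €6,500 + €8,730 = €19,026.

€19,026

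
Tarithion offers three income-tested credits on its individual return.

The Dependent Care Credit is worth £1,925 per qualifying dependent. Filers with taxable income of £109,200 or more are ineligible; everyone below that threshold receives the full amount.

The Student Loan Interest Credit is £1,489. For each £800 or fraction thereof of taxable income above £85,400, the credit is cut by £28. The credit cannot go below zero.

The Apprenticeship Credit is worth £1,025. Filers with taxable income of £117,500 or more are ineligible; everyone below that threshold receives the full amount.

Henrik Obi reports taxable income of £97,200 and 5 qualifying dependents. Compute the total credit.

£11,719

Dependent Care Credit: base = 5 × £1,925 = £9,625. £97,200 is below the £109,200 cutoff, so the full £9,625 applies.
Student Loan Interest Credit: income exceeds £85,400 by £11,800, which is 15 full-or-partial £800 increments; reduction = 15 × £28 = £420, leaving £1,069.
Apprenticeship Credit: £97,200 is below the £117,500 cutoff, so the full £1,025 applies.
Total: £9,625 + £1,069 + £1,025 = £11,719.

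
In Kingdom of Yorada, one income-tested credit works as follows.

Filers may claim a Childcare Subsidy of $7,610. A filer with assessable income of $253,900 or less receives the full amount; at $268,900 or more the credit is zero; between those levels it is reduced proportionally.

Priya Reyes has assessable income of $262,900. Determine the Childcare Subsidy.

$3,044

Childcare Subsidy: $262,900 is $9,000 into a $15,000 phase-out range, leaving 6,000/15,000 of the credit: $7,610 × 6,000/15,000 = $3,044.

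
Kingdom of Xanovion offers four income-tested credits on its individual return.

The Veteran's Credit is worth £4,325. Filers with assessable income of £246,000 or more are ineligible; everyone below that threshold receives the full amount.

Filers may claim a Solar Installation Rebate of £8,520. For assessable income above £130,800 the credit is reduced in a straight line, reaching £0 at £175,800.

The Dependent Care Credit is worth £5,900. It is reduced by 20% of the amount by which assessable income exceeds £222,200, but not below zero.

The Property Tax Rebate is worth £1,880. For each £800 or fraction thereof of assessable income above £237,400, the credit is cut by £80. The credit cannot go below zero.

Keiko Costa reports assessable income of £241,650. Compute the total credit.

Veteran's Credit: £241,650 is below the £246,000 cutoff, so the full £4,325 applies.
Solar Installation Rebate: £241,650 is at or above £175,800, so the credit is £0.
Dependent Care Credit: 20% of the £19,450 excess over £222,200 is £3,890; credit = £5,900 − £3,890 = £2,010.
Property Tax Rebate: income exceeds £237,400 by £4,250, which is 6 full-or-partial £800 increments; reduction = 6 × £80 = £480, leaving £1,400.
Total: £4,325 + £0 + £2,010 + £1,400 = £7,735.

£7,735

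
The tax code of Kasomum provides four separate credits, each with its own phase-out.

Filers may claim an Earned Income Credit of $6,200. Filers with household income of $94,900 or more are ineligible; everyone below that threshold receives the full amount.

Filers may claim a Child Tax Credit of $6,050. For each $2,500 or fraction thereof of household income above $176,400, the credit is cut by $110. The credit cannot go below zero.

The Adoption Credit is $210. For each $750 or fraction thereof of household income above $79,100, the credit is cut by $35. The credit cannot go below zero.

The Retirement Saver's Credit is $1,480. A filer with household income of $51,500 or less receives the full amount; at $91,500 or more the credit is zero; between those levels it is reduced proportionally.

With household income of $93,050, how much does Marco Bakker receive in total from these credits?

$12,250

Earned Income Credit: $93,050 is below the $94,900 cutoff, so the full $6,200 applies.
Child Tax Credit: $93,050 is at or below the $176,400 threshold, so the full $6,050 applies.
Adoption Credit: income exceeds $79,100 by $13,950 → 19 increments × $35 = $665 ≥ base, so the credit is $0.
Retirement Saver's Credit: $93,050 is at or above $91,500, so the credit is $0.
Total: $6,200 + $6,050 + $0 + $0 = $12,250.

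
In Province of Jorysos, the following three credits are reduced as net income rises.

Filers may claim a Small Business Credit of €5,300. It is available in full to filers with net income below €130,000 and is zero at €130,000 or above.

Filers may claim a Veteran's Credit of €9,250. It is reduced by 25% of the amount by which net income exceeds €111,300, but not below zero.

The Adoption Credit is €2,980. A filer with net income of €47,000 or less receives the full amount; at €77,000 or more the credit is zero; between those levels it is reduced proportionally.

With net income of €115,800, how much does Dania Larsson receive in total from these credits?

€13,425

Small Business Credit: €115,800 is below the €130,000 cutoff, so the full €5,300 applies.
Veteran's Credit: 25% of the €4,500 excess over €111,300 is €1,125; credit = €9,250 − €1,125 = €8,125.
Adoption Credit: €115,800 is at or above €77,000, so the credit is €0.
Total: €5,300 + €8,125 + €0 = €13,425.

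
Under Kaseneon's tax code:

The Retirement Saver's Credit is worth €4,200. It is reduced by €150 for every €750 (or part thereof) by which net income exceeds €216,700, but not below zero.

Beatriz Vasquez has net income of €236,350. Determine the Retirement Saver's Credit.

€150

Retirement Saver's Credit: income exceeds €216,700 by €19,650, which is 27 full-or-partial €750 increments; reduction = 27 × €150 = €4,050, leaving €150.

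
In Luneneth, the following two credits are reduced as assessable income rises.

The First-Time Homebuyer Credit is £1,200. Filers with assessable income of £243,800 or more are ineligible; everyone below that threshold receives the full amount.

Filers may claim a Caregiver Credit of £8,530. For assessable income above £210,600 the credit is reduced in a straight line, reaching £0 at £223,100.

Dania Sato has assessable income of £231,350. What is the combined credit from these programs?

First-Time Homebuyer Credit: £231,350 is below the £243,800 cutoff, so the full £1,200 applies.
Caregiver Credit: £231,350 is at or above £223,100, so the credit is £0.
Total: £1,200 + £0 = £1,200.

£1,200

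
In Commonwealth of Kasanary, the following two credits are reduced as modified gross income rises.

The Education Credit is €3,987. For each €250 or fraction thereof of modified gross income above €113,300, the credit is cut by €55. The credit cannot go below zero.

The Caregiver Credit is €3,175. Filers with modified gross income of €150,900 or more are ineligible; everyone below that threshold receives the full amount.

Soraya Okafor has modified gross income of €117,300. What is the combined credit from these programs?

€6,282

Education Credit: income exceeds €113,300 by €4,000, which is 16 full-or-partial €250 increments; reduction = 16 × €55 = €880, leaving €3,107.
Caregiver Credit: €117,300 is below the €150,900 cutoff, so the full €3,175 applies.
Total: €3,107 + €3,175 = €6,282.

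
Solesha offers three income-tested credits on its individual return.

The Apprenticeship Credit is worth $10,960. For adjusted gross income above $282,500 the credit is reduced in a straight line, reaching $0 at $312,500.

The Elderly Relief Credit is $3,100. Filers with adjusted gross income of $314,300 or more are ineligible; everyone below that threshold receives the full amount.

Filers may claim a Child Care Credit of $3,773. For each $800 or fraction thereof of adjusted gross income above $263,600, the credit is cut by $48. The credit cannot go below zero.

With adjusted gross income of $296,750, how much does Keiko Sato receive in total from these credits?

$10,611

Apprenticeship Credit: $296,750 is $14,250 into a $30,000 phase-out range, leaving 15,750/30,000 of the credit: $10,960 × 15,750/30,000 = $5,754.
Elderly Relief Credit: $296,750 is below the $314,300 cutoff, so the full $3,100 applies.
Child Care Credit: income exceeds $263,600 by $33,150, which is 42 full-or-partial $800 increments; reduction = 42 × $48 = $2,016, leaving $1,757.
Total: $5,754 + $3,100 + $1,757 = $10,611.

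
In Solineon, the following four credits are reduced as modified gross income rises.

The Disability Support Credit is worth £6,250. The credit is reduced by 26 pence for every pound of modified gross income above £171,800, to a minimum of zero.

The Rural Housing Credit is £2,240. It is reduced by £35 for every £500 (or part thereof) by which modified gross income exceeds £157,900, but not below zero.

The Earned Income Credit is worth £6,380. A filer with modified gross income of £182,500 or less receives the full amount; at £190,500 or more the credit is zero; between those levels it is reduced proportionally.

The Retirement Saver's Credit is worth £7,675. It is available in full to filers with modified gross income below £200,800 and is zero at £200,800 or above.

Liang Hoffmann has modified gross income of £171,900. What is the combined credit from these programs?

Disability Support Credit: 26% of the £100 excess over £171,800 is £26; credit = £6,250 − £26 = £6,224.
Rural Housing Credit: income exceeds £157,900 by £14,000, which is 28 full-or-partial £500 increments; reduction = 28 × £35 = £980, leaving £1,260.
Earned Income Credit: £171,900 is at or below the £182,500 threshold, so the full £6,380 applies.
Retirement Saver's Credit: £171,900 is below the £200,800 cutoff, so the full £7,675 applies.
Total: £6,224 + £1,260 + £6,380 + £7,675 = £21,539.

£21,539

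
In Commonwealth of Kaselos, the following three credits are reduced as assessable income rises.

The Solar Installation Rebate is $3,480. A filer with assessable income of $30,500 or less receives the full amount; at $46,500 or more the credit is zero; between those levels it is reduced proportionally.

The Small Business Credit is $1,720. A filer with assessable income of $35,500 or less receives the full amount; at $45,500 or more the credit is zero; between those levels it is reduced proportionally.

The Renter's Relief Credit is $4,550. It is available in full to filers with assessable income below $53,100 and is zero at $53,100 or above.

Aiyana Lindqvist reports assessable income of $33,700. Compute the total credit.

Solar Installation Rebate: $33,700 is $3,200 into a $16,000 phase-out range, leaving 12,800/16,000 of the credit: $3,480 × 12,800/16,000 = $2,784.
Small Business Credit: $33,700 is at or below the $35,500 threshold, so the full $1,720 applies.
Renter's Relief Credit: $33,700 is below the $53,100 cutoff, so the full $4,550 applies.
Total: $2,784 + $1,720 + $4,550 = $9,054.

$9,054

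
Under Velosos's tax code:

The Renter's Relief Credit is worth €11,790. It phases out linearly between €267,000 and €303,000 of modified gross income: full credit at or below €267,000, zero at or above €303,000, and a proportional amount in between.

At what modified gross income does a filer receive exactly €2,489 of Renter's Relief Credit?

€2,489 is 2,489/11,790 of the full €11,790, so 9,301/11,790 of the €36,000 range has been used: income = €267,000 + €36,000 × 9,301/11,790 = €295,400.

€295,400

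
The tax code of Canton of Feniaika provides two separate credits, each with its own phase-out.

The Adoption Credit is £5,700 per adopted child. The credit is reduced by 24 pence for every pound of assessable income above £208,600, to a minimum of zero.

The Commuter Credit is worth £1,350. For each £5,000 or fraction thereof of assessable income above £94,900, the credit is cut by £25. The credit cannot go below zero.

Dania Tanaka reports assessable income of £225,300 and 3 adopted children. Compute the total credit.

Adoption Credit: base = 3 × £5,700 = £17,100. 24% of the £16,700 excess over £208,600 is £4,008; credit = £17,100 − £4,008 = £13,092.
Commuter Credit: income exceeds £94,900 by £130,400, which is 27 full-or-partial £5,000 increments; reduction = 27 × £25 = £675, leaving £675.
Total: £13,092 + £675 = £13,767.

£13,767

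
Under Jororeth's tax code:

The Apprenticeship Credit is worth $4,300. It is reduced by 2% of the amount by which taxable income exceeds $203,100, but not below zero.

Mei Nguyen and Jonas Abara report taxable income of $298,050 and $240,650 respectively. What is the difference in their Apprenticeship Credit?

Mei ($298,050): Apprenticeship Credit: 2% of the $94,950 excess over $203,100 is $1,899; credit = $4,300 − $1,899 = $2,401.
Jonas ($240,650): Apprenticeship Credit: 2% of the $37,550 excess over $203,100 is $751; credit = $4,300 − $751 = $3,549.
Difference: |$2,401 − $3,549| = $1,148.

$1,148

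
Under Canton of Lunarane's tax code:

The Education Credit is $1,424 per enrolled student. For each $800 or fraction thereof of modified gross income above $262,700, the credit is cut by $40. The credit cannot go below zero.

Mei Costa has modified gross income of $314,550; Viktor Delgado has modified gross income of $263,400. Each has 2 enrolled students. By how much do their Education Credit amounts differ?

Mei ($314,550): Education Credit: base = 2 × $1,424 = $2,848. income exceeds $262,700 by $51,850, which is 65 full-or-partial $800 increments; reduction = 65 × $40 = $2,600, leaving $248.
Viktor ($263,400): Education Credit: base = 2 × $1,424 = $2,848. income exceeds $262,700 by $700, which is 1 full-or-partial $800 increment; reduction = 1 × $40 = $40, leaving $2,808.
Difference: |$248 − $2,808| = $2,560.

$2,560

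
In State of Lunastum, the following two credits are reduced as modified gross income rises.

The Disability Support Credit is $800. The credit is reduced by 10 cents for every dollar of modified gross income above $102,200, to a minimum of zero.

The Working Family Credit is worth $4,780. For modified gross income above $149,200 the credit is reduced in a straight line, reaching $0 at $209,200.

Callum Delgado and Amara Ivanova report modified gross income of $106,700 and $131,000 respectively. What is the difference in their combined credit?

Callum ($106,700): Disability Support Credit: 10% of the $4,500 excess over $102,200 is $450; credit = $800 − $450 = $350. Working Family Credit: $106,700 is at or below the $149,200 threshold, so the full $4,780 applies. total $350 + $4,780 = $5,130
Amara ($131,000): Disability Support Credit: 10% of the $28,800 excess over $102,200 is $2,880 ≥ base, so the credit is $0. Working Family Credit: $131,000 is at or below the $149,200 threshold, so the full $4,780 applies. total $0 + $4,780 = $4,780
Difference: |$5,130 − $4,780| = $350.

$350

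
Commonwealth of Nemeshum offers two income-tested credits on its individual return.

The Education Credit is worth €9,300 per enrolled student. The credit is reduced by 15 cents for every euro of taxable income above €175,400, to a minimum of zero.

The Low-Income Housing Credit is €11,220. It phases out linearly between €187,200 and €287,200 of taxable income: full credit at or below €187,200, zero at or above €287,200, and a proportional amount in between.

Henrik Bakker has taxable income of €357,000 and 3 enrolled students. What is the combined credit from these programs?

Education Credit: base = 3 × €9,300 = €27,900. 15% of the €181,600 excess over €175,400 is €27,240; credit = €27,900 − €27,240 = €660.
Low-Income Housing Credit: €357,000 is at or above €287,200, so the credit is €0.
Total: €660 + €0 = €660.

€660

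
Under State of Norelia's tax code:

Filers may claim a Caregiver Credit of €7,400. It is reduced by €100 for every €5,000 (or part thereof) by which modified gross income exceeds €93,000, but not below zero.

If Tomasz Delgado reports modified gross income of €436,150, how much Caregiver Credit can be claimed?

€500

Caregiver Credit: income exceeds €93,000 by €343,150, which is 69 full-or-partial €5,000 increments; reduction = 69 × €100 = €6,900, leaving €500.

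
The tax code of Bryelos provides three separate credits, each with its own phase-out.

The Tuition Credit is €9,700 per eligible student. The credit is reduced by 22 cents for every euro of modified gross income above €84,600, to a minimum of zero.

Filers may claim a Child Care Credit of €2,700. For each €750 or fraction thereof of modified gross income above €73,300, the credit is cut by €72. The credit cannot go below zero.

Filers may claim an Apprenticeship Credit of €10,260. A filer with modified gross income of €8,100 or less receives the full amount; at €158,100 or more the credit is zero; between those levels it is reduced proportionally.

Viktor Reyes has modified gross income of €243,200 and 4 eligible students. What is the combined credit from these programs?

€3,908

Tuition Credit: base = 4 × €9,700 = €38,800. 22% of the €158,600 excess over €84,600 is €34,892; credit = €38,800 − €34,892 = €3,908.
Child Care Credit: income exceeds €73,300 by €169,900 → 227 increments × €72 = €16,344 ≥ base, so the credit is €0.
Apprenticeship Credit: €243,200 is at or above €158,100, so the credit is €0.
Total: €3,908 + €0 + €0 = €3,908.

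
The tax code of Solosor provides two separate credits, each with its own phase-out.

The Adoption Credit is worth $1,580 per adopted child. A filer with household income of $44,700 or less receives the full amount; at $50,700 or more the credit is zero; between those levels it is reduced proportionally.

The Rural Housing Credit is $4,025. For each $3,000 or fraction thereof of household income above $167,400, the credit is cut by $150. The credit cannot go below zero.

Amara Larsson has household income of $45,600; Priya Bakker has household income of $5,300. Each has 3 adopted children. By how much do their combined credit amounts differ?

$711

Amara ($45,600): Adoption Credit: base = 3 × $1,580 = $4,740. $45,600 is $900 into a $6,000 phase-out range, leaving 5,100/6,000 of the credit: $4,740 × 5,100/6,000 = $4,029. Rural Housing Credit: $45,600 is at or below the $167,400 threshold, so the full $4,025 applies. total $4,029 + $4,025 = $8,054
Priya ($5,300): Adoption Credit: base = 3 × $1,580 = $4,740. $5,300 is at or below the $44,700 threshold, so the full $4,740 applies. Rural Housing Credit: $5,300 is at or below the $167,400 threshold, so the full $4,025 applies. total $4,740 + $4,025 = $8,765
Difference: |$8,054 − $8,765| = $711.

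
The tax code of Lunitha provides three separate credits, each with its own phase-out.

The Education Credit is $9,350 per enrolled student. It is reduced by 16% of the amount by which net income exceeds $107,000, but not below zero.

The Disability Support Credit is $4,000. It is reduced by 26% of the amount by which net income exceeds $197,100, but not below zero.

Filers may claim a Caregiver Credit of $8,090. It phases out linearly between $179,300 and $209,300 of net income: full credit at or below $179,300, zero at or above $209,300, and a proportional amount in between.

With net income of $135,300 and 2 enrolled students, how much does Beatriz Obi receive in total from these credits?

Education Credit: base = 2 × $9,350 = $18,700. 16% of the $28,300 excess over $107,000 is $4,528; credit = $18,700 − $4,528 = $14,172.
Disability Support Credit: $135,300 is at or below the $197,100 threshold, so the full $4,000 applies.
Caregiver Credit: $135,300 is at or below the $179,300 threshold, so the full $8,090 applies.
Total: $14,172 + $4,000 + $8,090 = $26,262.

$26,262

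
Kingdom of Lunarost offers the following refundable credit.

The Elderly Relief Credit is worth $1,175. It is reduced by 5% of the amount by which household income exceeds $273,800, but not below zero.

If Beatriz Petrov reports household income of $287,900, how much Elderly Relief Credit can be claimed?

Elderly Relief Credit: 5% of the $14,100 excess over $273,800 is $705; credit = $1,175 − $705 = $470.

$470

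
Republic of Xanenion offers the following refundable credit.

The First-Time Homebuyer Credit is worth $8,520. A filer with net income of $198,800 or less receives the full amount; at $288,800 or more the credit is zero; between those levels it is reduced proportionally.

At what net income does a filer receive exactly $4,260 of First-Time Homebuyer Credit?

$243,800

$4,260 is 4,260/8,520 of the full $8,520, so 4,260/8,520 of the $90,000 range has been used: income = $198,800 + $90,000 × 4,260/8,520 = $243,800.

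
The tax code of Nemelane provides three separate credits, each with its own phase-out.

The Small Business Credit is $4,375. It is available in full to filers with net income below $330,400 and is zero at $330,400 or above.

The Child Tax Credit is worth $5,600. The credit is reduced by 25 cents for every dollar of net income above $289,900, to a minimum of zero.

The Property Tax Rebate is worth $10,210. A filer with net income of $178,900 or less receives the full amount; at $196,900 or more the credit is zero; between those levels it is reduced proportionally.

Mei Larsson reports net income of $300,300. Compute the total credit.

Small Business Credit: $300,300 is below the $330,400 cutoff, so the full $4,375 applies.
Child Tax Credit: 25% of the $10,400 excess over $289,900 is $2,600; credit = $5,600 − $2,600 = $3,000.
Property Tax Rebate: $300,300 is at or above $196,900, so the credit is $0.
Total: $4,375 + $3,000 + $0 = $7,375.

$7,375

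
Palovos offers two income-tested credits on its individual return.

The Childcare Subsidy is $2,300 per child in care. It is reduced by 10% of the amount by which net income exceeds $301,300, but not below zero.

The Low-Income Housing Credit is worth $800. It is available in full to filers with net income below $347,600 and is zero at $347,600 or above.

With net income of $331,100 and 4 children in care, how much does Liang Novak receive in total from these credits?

Childcare Subsidy: base = 4 × $2,300 = $9,200. 10% of the $29,800 excess over $301,300 is $2,980; credit = $9,200 − $2,980 = $6,220.
Low-Income Housing Credit: $331,100 is below the $347,600 cutoff, so the full $800 applies.
Total: $6,220 + $800 = $7,020.

$7,020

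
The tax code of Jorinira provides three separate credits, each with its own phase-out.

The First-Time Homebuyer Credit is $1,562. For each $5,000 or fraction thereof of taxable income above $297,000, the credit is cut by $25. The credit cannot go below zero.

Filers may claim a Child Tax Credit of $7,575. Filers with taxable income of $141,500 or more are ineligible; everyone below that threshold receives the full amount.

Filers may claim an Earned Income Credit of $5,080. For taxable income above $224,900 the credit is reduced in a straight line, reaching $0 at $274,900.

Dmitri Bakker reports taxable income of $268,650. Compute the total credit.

$2,197

First-Time Homebuyer Credit: $268,650 is at or below the $297,000 threshold, so the full $1,562 applies.
Child Tax Credit: $268,650 meets or exceeds the $141,500 cutoff, so the credit is $0.
Earned Income Credit: $268,650 is $43,750 into a $50,000 phase-out range, leaving 6,250/50,000 of the credit: $5,080 × 6,250/50,000 = $635.
Total: $1,562 + $0 + $635 = $2,197.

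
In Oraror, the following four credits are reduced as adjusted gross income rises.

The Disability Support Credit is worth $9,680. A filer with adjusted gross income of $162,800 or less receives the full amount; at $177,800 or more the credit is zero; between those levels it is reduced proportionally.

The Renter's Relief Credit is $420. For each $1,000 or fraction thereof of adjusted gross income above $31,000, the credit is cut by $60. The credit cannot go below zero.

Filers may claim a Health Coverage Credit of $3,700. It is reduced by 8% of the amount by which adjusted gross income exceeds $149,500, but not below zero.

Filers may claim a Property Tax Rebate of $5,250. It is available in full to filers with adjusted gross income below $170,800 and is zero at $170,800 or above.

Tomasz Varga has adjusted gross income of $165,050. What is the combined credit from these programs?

$15,934

Disability Support Credit: $165,050 is $2,250 into a $15,000 phase-out range, leaving 12,750/15,000 of the credit: $9,680 × 12,750/15,000 = $8,228.
Renter's Relief Credit: income exceeds $31,000 by $134,050 → 135 increments × $60 = $8,100 ≥ base, so the credit is $0.
Health Coverage Credit: 8% of the $15,550 excess over $149,500 is $1,244; credit = $3,700 − $1,244 = $2,456.
Property Tax Rebate: $165,050 is below the $170,800 cutoff, so the full $5,250 applies.
Total: $8,228 + $0 + $2,456 + $5,250 = $15,934.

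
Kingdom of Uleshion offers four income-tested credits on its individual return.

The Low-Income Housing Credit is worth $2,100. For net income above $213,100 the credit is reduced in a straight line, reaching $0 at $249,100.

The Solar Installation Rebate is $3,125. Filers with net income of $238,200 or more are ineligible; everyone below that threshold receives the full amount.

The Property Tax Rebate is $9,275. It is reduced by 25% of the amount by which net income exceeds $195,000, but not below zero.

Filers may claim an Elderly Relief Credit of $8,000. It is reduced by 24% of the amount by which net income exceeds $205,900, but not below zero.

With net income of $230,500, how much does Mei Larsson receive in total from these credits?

Low-Income Housing Credit: $230,500 is $17,400 into a $36,000 phase-out range, leaving 18,600/36,000 of the credit: $2,100 × 18,600/36,000 = $1,085.
Solar Installation Rebate: $230,500 is below the $238,200 cutoff, so the full $3,125 applies.
Property Tax Rebate: 25% of the $35,500 excess over $195,000 is $8,875; credit = $9,275 − $8,875 = $400.
Elderly Relief Credit: 24% of the $24,600 excess over $205,900 is $5,904; credit = $8,000 − $5,904 = $2,096.
Total: $1,085 + $3,125 + $400 + $2,096 = $6,706.

$6,706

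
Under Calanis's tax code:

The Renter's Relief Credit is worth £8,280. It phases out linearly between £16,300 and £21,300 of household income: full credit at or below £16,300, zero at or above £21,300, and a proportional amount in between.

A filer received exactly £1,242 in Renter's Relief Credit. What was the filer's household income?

£20,550

£1,242 is 1,242/8,280 of the full £8,280, so 7,038/8,280 of the £5,000 range has been used: income = £16,300 + £5,000 × 7,038/8,280 = £20,550.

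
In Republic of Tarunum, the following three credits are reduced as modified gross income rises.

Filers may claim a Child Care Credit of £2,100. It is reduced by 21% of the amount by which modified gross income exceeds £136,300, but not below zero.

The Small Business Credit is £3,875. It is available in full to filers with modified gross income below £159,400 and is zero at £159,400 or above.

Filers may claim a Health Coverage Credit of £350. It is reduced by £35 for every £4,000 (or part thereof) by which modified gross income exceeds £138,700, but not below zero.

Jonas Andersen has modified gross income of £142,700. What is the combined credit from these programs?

Child Care Credit: 21% of the £6,400 excess over £136,300 is £1,344; credit = £2,100 − £1,344 = £756.
Small Business Credit: £142,700 is below the £159,400 cutoff, so the full £3,875 applies.
Health Coverage Credit: income exceeds £138,700 by £4,000, which is 1 full-or-partial £4,000 increment; reduction = 1 × £35 = £35, leaving £315.
Total: £756 + £3,875 + £315 = £4,946.

£4,946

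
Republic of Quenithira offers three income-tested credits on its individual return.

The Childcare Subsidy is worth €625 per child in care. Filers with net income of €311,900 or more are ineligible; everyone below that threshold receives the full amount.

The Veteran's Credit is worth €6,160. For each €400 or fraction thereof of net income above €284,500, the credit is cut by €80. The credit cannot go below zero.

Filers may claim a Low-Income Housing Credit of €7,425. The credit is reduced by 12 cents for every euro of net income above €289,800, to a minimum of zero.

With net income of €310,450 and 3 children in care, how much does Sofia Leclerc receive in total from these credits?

€7,782

Childcare Subsidy: base = 3 × €625 = €1,875. €310,450 is below the €311,900 cutoff, so the full €1,875 applies.
Veteran's Credit: income exceeds €284,500 by €25,950, which is 65 full-or-partial €400 increments; reduction = 65 × €80 = €5,200, leaving €960.
Low-Income Housing Credit: 12% of the €20,650 excess over €289,800 is €2,478; credit = €7,425 − €2,478 = €4,947.
Total: €1,875 + €960 + €4,947 = €7,782.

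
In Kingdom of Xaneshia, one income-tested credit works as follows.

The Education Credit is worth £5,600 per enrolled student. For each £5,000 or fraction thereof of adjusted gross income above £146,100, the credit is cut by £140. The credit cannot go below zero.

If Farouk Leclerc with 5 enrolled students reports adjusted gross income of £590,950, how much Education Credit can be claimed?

Education Credit: base = 5 × £5,600 = £28,000. income exceeds £146,100 by £444,850, which is 89 full-or-partial £5,000 increments; reduction = 89 × £140 = £12,460, leaving £15,540.

£15,540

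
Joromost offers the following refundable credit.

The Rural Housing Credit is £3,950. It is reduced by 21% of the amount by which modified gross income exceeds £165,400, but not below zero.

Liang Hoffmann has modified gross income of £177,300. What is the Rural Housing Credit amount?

£1,451

Rural Housing Credit: 21% of the £11,900 excess over £165,400 is £2,499; credit = £3,950 − £2,499 = £1,451.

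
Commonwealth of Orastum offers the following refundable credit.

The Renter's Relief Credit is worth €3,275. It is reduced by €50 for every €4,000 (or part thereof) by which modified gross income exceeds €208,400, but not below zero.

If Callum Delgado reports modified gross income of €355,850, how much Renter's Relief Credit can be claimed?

€1,425

Renter's Relief Credit: income exceeds €208,400 by €147,450, which is 37 full-or-partial €4,000 increments; reduction = 37 × €50 = €1,850, leaving €1,425.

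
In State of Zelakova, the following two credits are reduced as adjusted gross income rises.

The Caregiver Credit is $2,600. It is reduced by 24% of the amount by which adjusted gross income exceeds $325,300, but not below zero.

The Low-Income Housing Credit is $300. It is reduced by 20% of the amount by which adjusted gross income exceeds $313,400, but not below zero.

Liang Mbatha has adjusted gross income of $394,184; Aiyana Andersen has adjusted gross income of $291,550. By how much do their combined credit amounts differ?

Liang ($394,184): Caregiver Credit: 24% of the $68,884 excess over $325,300 is $16,532.16 ≥ base, so the credit is $0. Low-Income Housing Credit: 20% of the $80,784 excess over $313,400 is $16,156.80 ≥ base, so the credit is $0. total $0 + $0 = $0
Aiyana ($291,550): Caregiver Credit: $291,550 is at or below the $325,300 threshold, so the full $2,600 applies. Low-Income Housing Credit: $291,550 is at or below the $313,400 threshold, so the full $300 applies. total $2,600 + $300 = $2,900
Difference: |$0 − $2,900| = $2,900.

$2,900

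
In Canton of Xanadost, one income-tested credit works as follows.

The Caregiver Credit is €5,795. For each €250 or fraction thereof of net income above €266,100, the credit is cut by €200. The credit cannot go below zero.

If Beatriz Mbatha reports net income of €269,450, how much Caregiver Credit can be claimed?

Caregiver Credit: income exceeds €266,100 by €3,350, which is 14 full-or-partial €250 increments; reduction = 14 × €200 = €2,800, leaving €2,995.

€2,995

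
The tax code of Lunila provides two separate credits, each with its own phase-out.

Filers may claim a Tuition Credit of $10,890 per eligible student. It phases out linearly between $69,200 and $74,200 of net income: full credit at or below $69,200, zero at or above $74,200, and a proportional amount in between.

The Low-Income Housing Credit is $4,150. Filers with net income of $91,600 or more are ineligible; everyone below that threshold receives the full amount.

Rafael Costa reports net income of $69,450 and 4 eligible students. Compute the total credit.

$45,532

Tuition Credit: base = 4 × $10,890 = $43,560. $69,450 is $250 into a $5,000 phase-out range, leaving 4,750/5,000 of the credit: $43,560 × 4,750/5,000 = $41,382.
Low-Income Housing Credit: $69,450 is below the $91,600 cutoff, so the full $4,150 applies.
Total: $41,382 + $4,150 = $45,532.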